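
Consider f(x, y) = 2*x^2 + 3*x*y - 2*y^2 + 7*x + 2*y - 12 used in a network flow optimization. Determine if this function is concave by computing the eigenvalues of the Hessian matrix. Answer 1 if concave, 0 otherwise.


The Hessian of f(x,y) = 2*x^2 + 3*x*y - 2*y^2 + 7*x + 2*y - 12 is:
H = [[4, 3], [3, -4]]
Trace = 4 - 4 = 0
Determinant = 4*-4 - (3)^2 = -25
Discriminant = (0)^2 - 4*-25 = 100.0
Eigenvalues: lambda_1 = -5.0, lambda_2 = 5.0
The function is not concave.

0


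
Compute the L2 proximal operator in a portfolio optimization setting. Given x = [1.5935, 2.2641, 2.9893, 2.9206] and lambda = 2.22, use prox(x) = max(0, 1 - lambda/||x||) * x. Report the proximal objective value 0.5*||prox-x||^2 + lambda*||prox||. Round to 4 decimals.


Step 1: Compute ||x||.
||x|| = 5.0131
Step 2: Compute scaling factor.
scale = max(0, 1 - 2.22/5.0131) = 0.5572
Step 3: prox(x) = [0.8878, 1.2615, 1.6655, 1.6272]
||prox(x)|| = 2.7931
Step 4: Proximal objective.
0.5*||prox-x||^2 = 2.4642
lambda*||prox|| = 6.2007
Total = 8.6649


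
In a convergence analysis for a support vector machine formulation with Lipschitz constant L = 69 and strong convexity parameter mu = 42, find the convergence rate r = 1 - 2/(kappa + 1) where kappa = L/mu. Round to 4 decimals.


Step 1: Compute the condition number.
kappa = L/mu = 69/42 = 1.6429
Step 2: Compute the convergence rate.
r = 1 - 2/(kappa + 1) = 1 - 2*mu/(L + mu) = (L - mu)/(L + mu) = 27/111 = 0.2432


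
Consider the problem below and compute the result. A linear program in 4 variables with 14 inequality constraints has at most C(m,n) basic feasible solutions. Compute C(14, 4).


Each vertex corresponds to some choice of n active constraints out of m, so the number of vertices is at most C(m, n) = m! / (n!(m-n)!).
m = 14, n = 4
Numerator: 14 * 13 * 12 * 11
Denominator: 4! = 24
C(14, 4) = 1001


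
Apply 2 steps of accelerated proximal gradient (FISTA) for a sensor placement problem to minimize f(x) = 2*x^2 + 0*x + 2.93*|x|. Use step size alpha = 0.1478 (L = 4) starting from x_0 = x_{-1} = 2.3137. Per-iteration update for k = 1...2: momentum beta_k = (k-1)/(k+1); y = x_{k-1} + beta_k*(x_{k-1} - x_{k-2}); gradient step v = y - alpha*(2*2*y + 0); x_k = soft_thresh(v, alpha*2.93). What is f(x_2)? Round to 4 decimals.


FISTA on f(x) = 2*x^2 + 0*x + 2.93*|x|
L = 4, alpha = 0.1478
Iteration 1: beta = 0.0, y = 2.3137 + 0.0*(2.3137 - 2.3137) = 2.3137
  grad(y) = 9.2548, v = y - alpha*grad = 0.9458
  prox(v) = soft_thresh(0.9458, 0.4331) = 0.5128
Iteration 2: beta = 0.3333, y = 0.5128 + 0.3333*(0.5128 - 2.3137) = -0.0875
  grad(y) = -0.3501, v = y - alpha*grad = -0.0358
  prox(v) = soft_thresh(-0.0358, 0.4331) = 0.0
f(x_2) = 2*0.0^2 + 0*0.0 + 2.93*|0.0| = 0.0


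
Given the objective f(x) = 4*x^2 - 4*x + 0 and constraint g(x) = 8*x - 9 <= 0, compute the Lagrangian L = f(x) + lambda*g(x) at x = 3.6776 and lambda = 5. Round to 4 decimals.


Step 1: Evaluate f(x).
f(3.6776) = 4*3.6776^2 - 4*3.6776 + 0 = 39.3886
Step 2: Evaluate g(x).
g(3.6776) = 8*3.6776 - 9 = 20.4208
Step 3: Compute Lagrangian.
L = 39.3886 + 5*20.4208 = 141.4926


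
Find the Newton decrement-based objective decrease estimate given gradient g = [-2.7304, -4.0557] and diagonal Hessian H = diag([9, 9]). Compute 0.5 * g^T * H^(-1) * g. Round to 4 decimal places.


Step 1: H is diagonal, so H^(-1) * g = [-0.3034, -0.4506].
Step 2: g^T H^(-1) g = sum_i g_i^2 / H_ii
  = (-2.7304)^2/9 + (-4.0557)^2/9
  = 0.8283 + 1.8276 = 2.656
Step 3: Objective decrease = 0.5 * g^T H^(-1) g = 1.328


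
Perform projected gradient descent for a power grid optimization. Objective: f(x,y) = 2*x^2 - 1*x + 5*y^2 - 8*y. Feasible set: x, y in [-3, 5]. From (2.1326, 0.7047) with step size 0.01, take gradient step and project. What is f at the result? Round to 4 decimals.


Step 1: Compute gradient at (2.1326, 0.7047).
grad_x = 2*2*2.1326 - 1 = 7.5304
grad_y = 2*5*0.7047 - 8 = -0.953
Step 2: Gradient step.
x_raw = 2.1326 - 0.01*7.5304 = 2.0573
y_raw = 0.7047 - 0.01*-0.953 = 0.7142
Step 3: Project onto [-3, 5].
x_proj = clip(2.0573) = 2.0573
y_proj = clip(0.7142) = 0.7142
Step 4: Evaluate f.
f(2.0573, 0.7142) = 3.2444


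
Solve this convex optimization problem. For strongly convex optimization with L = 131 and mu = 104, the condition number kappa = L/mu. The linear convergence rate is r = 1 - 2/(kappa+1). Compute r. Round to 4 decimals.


Step 1: Compute the condition number.
kappa = L/mu = 131/104 = 1.2596
Step 2: Compute the convergence rate.
r = 1 - 2/(kappa + 1) = 1 - 2*mu/(L + mu) = (L - mu)/(L + mu) = 27/235 = 0.1149


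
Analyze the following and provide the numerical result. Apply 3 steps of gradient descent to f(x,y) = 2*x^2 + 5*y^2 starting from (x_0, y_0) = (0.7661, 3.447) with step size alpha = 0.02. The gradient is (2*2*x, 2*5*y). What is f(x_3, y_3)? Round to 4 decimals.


Gradient descent on f(x,y) = 2*x^2 + 5*y^2.
Starting point: (0.7661, 3.447), alpha = 0.02
Step 1: grad_x = 2*2*0.7661 = 3.0644, grad_y = 2*5*3.447 = 34.47
  x_1 = 0.7661 - 0.02*3.0644 = 0.7048
  y_1 = 3.447 - 0.02*34.47 = 2.7576
Step 2: grad_x = 2*2*0.7048 = 2.8192, grad_y = 2*5*2.7576 = 27.576
  x_2 = 0.7048 - 0.02*2.8192 = 0.6484
  y_2 = 2.7576 - 0.02*27.576 = 2.2061
Step 3: grad_x = 2*2*0.6484 = 2.5937, grad_y = 2*5*2.2061 = 22.0608
  x_3 = 0.6484 - 0.02*2.5937 = 0.5966
  y_3 = 2.2061 - 0.02*22.0608 = 1.7649
f(0.5966, 1.7649) = 2*0.5966^2 + 5*1.7649^2 = 16.2855


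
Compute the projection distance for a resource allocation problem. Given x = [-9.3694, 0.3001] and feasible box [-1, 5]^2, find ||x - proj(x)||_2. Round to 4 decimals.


Project each component onto [-1, 5].
clip(-9.3694) = -1.0, clip(0.3001) = 0.3001
Projection = [-1.0, 0.3001]
Squared diffs: [70.0469, 0.0]
Distance = sqrt(70.0469) = 8.3694


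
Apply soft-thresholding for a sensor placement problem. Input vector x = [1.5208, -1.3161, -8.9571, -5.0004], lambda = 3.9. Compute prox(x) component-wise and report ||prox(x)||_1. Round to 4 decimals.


Soft-thresholding with lambda = 3.9:
prox(1.5208) = sign(1.5208)*max(|1.5208| - 3.9, 0) = 0.0
prox(-1.3161) = sign(-1.3161)*max(|-1.3161| - 3.9, 0) = 0.0
prox(-8.9571) = sign(-8.9571)*max(|-8.9571| - 3.9, 0) = -5.0571
prox(-5.0004) = sign(-5.0004)*max(|-5.0004| - 3.9, 0) = -1.1004
prox(x) = [0.0, 0.0, -5.0571, -1.1004]
||prox(x)||_1 = 0.0 + 0.0 + 5.0571 + 1.1004 = 6.1575


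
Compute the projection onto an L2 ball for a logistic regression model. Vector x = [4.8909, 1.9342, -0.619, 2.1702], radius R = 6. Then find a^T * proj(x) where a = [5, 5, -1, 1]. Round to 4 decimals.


Step 1: Compute ||x|| (intermediates to 6 decimals).
||x|| = sqrt(4.8909^2 + 1.9342^2 + (-0.619)^2 + 2.1702^2) = 5.723195
Step 2: Project.
Since ||x|| <= R, proj = x (no scaling needed).
proj(x) = [4.8909, 1.9342, -0.619, 2.1702]
Step 3: Dot product.
a^T * proj(x) = 5*4.8909 + 5*1.9342 - 1*(-0.619) + 1*2.1702 = 36.9147


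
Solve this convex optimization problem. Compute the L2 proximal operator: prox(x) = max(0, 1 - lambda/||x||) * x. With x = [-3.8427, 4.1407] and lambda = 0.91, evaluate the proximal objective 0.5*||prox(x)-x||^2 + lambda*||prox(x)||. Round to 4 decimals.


Step 1: Compute ||x||.
||x|| = 5.649
Step 2: Compute scaling factor.
scale = max(0, 1 - 0.91/5.649) = 0.8389
Step 3: prox(x) = [-3.2237, 3.4737]
||prox(x)|| = 4.739
Step 4: Proximal objective.
0.5*||prox-x||^2 = 0.4141
lambda*||prox|| = 4.3125
Total = 4.7266


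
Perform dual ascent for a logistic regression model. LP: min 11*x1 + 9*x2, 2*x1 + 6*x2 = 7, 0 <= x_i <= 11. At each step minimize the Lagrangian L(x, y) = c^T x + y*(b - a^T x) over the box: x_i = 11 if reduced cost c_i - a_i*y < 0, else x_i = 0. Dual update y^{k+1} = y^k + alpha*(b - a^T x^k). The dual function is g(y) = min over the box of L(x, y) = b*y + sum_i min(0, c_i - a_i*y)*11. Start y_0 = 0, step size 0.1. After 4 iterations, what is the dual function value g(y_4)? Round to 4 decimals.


Dual ascent for LP: min 11*x1 + 9*x2, 2*x1 + 6*x2 = 7, 0 <= x_i <= 11
Step 1: y^k = 0.0, reduced costs: (11.0, 9.0)
  x^k = (0.0, 0.0), subgradient = b - a^T x = 7.0
  y^{k+1} = 0.0 + 0.1*7.0 = 0.7
Step 2: y^k = 0.7, reduced costs: (9.6, 4.8)
  x^k = (0.0, 0.0), subgradient = b - a^T x = 7.0
  y^{k+1} = 0.7 + 0.1*7.0 = 1.4
Step 3: y^k = 1.4, reduced costs: (8.2, 0.6)
  x^k = (0.0, 0.0), subgradient = b - a^T x = 7.0
  y^{k+1} = 1.4 + 0.1*7.0 = 2.1
Step 4: y^k = 2.1, reduced costs: (6.8, -3.6)
  x^k = (0.0, 11.0), subgradient = b - a^T x = -59.0
  y^{k+1} = 2.1 + 0.1*-59.0 = -3.8
Dual objective at y_4 = -3.8: reduced costs (18.6, 31.8), box minimizer x = (0.0, 0.0)
g(y_4) = b*y + (c1 - a1*y)*x1 + (c2 - a2*y)*x2 = 7*(-3.8) + 18.6*0.0 + 31.8*0.0 = -26.6 + 0.0 + 0.0 = -26.6


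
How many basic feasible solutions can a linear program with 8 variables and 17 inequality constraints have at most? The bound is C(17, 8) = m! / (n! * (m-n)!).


Each vertex corresponds to some choice of n active constraints out of m, so the number of vertices is at most C(m, n) = m! / (n!(m-n)!).
m = 17, n = 8
Numerator: 17 * 16 * 15 * 14 * 13 * 12 * 11 * 10
Denominator: 8! = 40320
C(17, 8) = 24310


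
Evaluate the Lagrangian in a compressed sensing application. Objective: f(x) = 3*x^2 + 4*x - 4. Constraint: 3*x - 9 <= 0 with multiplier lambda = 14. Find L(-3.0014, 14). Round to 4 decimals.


Step 1: Evaluate f(x).
f(-3.0014) = 3*(-3.0014)^2 + 4*(-3.0014) - 4 = 11.0196
Step 2: Evaluate g(x).
g(-3.0014) = 3*-3.0014 - 9 = -18.0042
Step 3: Compute Lagrangian.
L = 11.0196 + 14*-18.0042 = -241.0392


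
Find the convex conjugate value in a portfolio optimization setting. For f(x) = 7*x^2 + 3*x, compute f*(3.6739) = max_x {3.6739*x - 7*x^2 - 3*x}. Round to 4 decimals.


f*(y) = sup_x {y*x - a*x^2 - b*x} = sup_x {(y-b)*x - a*x^2}
FOC: (y - b) - 2a*x = 0 => x* = (y - b)/(2a)
x* = (3.6739 - 3)/(2*7) = 0.0481
f*(3.6739) = (y-b)^2/(4a) = (3.6739 - 3)^2/(4*7)
= 0.4541/28 = 0.0162


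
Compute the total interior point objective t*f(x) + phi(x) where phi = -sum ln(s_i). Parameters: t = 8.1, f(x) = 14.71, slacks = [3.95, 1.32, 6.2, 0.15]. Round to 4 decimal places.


Step 1: Compute log-barrier.
ln values: [1.3737, 0.2776, 1.8245, -1.8971]
phi = -(1.3737 + 0.2776 + 1.8245 - 1.8971) = -1.5788
Step 2: Compute augmented objective.
t*f(x) = 8.1*14.71 = 119.151
Total = 119.151 - 1.5788 = 117.5722


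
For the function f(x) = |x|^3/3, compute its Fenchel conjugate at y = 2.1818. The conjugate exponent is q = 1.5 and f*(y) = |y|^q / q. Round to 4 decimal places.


The conjugate exponent q satisfies 1/p + 1/q = 1.
p = 3, so q = 3/(3 - 1) = 1.5
|y|^q = 2.1818^1.5 = 3.2227
f*(2.1818) = 3.2227 / 1.5 = 2.1485


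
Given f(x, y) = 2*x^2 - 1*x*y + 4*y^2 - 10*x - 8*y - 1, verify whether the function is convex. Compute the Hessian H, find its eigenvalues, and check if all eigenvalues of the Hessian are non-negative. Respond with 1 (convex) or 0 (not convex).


The Hessian of f(x,y) = 2*x^2 - 1*x*y + 4*y^2 - 10*x - 8*y - 1 is:
H = [[4, -1], [-1, 8]]
Trace = 4 + 8 = 12
Determinant = 4*8 - (-1)^2 = 31
Discriminant = (12)^2 - 4*31 = 20.0
Eigenvalues: lambda_1 = 3.7639, lambda_2 = 8.2361
The function is convex.

1


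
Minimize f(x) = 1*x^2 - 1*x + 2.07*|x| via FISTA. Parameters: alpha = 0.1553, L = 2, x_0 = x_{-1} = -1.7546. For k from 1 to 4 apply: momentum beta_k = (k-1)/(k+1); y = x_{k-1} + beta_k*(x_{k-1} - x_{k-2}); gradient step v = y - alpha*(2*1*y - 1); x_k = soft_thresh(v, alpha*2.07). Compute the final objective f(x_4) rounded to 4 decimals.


FISTA on f(x) = 1*x^2 - 1*x + 2.07*|x|
L = 2, alpha = 0.1553
Iteration 1: beta = 0.0, y = -1.7546 + 0.0*(-1.7546 + 1.7546) = -1.7546
  grad(y) = -4.5092, v = y - alpha*grad = -1.0543
  prox(v) = soft_thresh(-1.0543, 0.3215) = -0.7329
Iteration 2: beta = 0.3333, y = -0.7329 + 0.3333*(-0.7329 + 1.7546) = -0.3923
  grad(y) = -1.7845, v = y - alpha*grad = -0.1151
  prox(v) = soft_thresh(-0.1151, 0.3215) = 0.0
Iteration 3: beta = 0.5, y = 0.0 + 0.5*(0.0 + 0.7329) = 0.3664
  grad(y) = -0.2671, v = y - alpha*grad = 0.4079
  prox(v) = soft_thresh(0.4079, 0.3215) = 0.0864
Iteration 4: beta = 0.6, y = 0.0864 + 0.6*(0.0864 - 0.0) = 0.1383
  grad(y) = -0.7234, v = y - alpha*grad = 0.2506
  prox(v) = soft_thresh(0.2506, 0.3215) = 0.0
f(x_4) = 1*0.0^2 - 1*0.0 + 2.07*|0.0| = 0.0


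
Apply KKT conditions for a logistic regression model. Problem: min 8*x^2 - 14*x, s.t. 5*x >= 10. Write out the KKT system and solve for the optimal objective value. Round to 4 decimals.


Step 1: Try lambda = 0 (constraint inactive).
x_unc = 14/(2*8) = 0.875
Check: 5*0.875 = 4.375 < 10 -- violated!
Step 2: Constraint must be active: 5*x = 10
x* = 10/5 = 2.0
lambda = (2*8*2.0 - 14)/5 = 3.6
Step 3: Compute optimal value.
f(x*) = 8*2.0^2 - 14*2.0 = 4.0


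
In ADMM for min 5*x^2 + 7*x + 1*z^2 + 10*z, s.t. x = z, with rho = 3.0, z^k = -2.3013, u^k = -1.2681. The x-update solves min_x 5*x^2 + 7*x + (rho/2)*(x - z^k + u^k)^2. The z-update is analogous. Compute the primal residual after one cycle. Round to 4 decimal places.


ADMM iteration with rho = 3.0, z^k = -2.3013, u^k = -1.2681
Step 1: x-update.
Minimize 5*x^2 + 7*x + (3.0/2)*(x + 2.3013 - 1.2681)^2
FOC: (2*5 + 3.0)*x = -7 + 3.0*(-2.3013 + 1.2681)
x^{k+1} = -0.7769
Step 2: z-update.
Minimize 1*z^2 + 10*z + (3.0/2)*(-0.7769 - z - 1.2681)^2
FOC: (2*1 + 3.0)*z = -10 + 3.0*(-0.7769 - 1.2681)
z^{k+1} = -3.227
Step 3: u-update.
u^{k+1} = -1.2681 - 0.7769 + 3.227 = 1.182
Step 4: Primal residual = |-0.7769 + 3.227| = 2.4501


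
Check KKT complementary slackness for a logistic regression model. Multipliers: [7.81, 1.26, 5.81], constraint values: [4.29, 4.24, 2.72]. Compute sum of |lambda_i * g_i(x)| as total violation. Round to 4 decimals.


KKT complementary slackness check:
lambda_1 * g_1 = 7.81 * 4.29 = 33.5049
lambda_2 * g_2 = 1.26 * 4.24 = 5.3424
lambda_3 * g_3 = 5.81 * 2.72 = 15.8032
Total violation = 33.5049 + 5.3424 + 15.8032 = 54.6505


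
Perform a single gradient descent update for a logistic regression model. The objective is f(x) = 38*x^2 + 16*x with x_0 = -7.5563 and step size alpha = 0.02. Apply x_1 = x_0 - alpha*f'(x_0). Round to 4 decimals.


We compute the gradient at x_0 and apply the update.
f'(x) = 76*x + 16
f'(-7.5563) = 76*-7.5563 + 16 = -558.2788
x_1 = -7.5563 - 0.02*-558.2788 = 3.6093


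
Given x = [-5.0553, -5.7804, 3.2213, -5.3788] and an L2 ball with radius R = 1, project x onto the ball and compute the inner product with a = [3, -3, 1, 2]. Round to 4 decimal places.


Step 1: Compute ||x|| (intermediates to 6 decimals).
||x|| = sqrt((-5.0553)^2 + (-5.7804)^2 + 3.2213^2 + (-5.3788)^2) = 9.913493
Step 2: Project.
Since ||x|| > R, scale = R/||x|| = 1/9.913493 = 0.100873, proj(x) = scale * x
proj(x) = [-0.509943, -0.583086, 0.324942, -0.542576]
Step 3: Dot product.
a^T * proj(x) = 3*(-0.509943) - 3*(-0.583086) + 1*0.324942 + 2*(-0.542576) = -0.5408


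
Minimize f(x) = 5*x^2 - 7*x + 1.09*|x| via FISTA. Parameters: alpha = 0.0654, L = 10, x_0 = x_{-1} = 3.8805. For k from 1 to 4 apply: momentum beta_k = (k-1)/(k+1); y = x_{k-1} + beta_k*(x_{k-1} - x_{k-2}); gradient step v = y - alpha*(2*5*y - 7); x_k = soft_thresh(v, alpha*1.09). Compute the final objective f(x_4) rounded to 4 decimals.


FISTA on f(x) = 5*x^2 - 7*x + 1.09*|x|
L = 10, alpha = 0.0654
Iteration 1: beta = 0.0, y = 3.8805 + 0.0*(3.8805 - 3.8805) = 3.8805
  grad(y) = 31.805, v = y - alpha*grad = 1.8005
  prox(v) = soft_thresh(1.8005, 0.0713) = 1.7292
Iteration 2: beta = 0.3333, y = 1.7292 + 0.3333*(1.7292 - 3.8805) = 1.0121
  grad(y) = 3.1206, v = y - alpha*grad = 0.808
  prox(v) = soft_thresh(0.808, 0.0713) = 0.7367
Iteration 3: beta = 0.5, y = 0.7367 + 0.5*(0.7367 - 1.7292) = 0.2404
  grad(y) = -4.5956, v = y - alpha*grad = 0.541
  prox(v) = soft_thresh(0.541, 0.0713) = 0.4697
Iteration 4: beta = 0.6, y = 0.4697 + 0.6*(0.4697 - 0.7367) = 0.3095
  grad(y) = -3.9048, v = y - alpha*grad = 0.5649
  prox(v) = soft_thresh(0.5649, 0.0713) = 0.4936
f(x_4) = 5*0.4936^2 - 7*0.4936 + 1.09*|0.4936| = -1.699


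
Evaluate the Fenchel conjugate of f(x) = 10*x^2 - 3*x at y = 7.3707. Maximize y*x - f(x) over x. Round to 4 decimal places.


f*(y) = sup_x {y*x - a*x^2 - b*x} = sup_x {(y-b)*x - a*x^2}
FOC: (y - b) - 2a*x = 0 => x* = (y - b)/(2a)
x* = (7.3707 + 3)/(2*10) = 0.5185
f*(7.3707) = (y-b)^2/(4a) = (7.3707 + 3)^2/(4*10)
= 107.5514/40 = 2.6888


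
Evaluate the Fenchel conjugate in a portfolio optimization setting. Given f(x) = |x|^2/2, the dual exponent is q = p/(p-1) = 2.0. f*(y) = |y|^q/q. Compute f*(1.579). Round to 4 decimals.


The conjugate exponent q satisfies 1/p + 1/q = 1.
p = 2, so q = 2/(2 - 1) = 2.0
|y|^q = 1.579^2.0 = 2.4932
f*(1.579) = 2.4932 / 2.0 = 1.2466


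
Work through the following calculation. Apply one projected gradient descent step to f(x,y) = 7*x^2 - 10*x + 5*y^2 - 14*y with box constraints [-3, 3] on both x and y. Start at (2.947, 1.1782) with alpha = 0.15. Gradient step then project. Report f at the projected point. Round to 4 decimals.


Step 1: Compute gradient at (2.947, 1.1782).
grad_x = 2*7*2.947 - 10 = 31.258
grad_y = 2*5*1.1782 - 14 = -2.218
Step 2: Gradient step.
x_raw = 2.947 - 0.15*31.258 = -1.7417
y_raw = 1.1782 - 0.15*-2.218 = 1.5109
Step 3: Project onto [-3, 3].
x_proj = clip(-1.7417) = -1.7417
y_proj = clip(1.5109) = 1.5109
Step 4: Evaluate f.
f(-1.7417, 1.5109) = 28.9131


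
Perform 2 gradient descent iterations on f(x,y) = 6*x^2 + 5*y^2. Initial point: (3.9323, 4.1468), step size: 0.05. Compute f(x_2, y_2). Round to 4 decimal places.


Gradient descent on f(x,y) = 6*x^2 + 5*y^2.
Starting point: (3.9323, 4.1468), alpha = 0.05
Step 1: grad_x = 2*6*3.9323 = 47.1876, grad_y = 2*5*4.1468 = 41.468
  x_1 = 3.9323 - 0.05*47.1876 = 1.5729
  y_1 = 4.1468 - 0.05*41.468 = 2.0734
Step 2: grad_x = 2*6*1.5729 = 18.875, grad_y = 2*5*2.0734 = 20.734
  x_2 = 1.5729 - 0.05*18.875 = 0.6292
  y_2 = 2.0734 - 0.05*20.734 = 1.0367
f(0.6292, 1.0367) = 6*0.6292^2 + 5*1.0367^2 = 7.7488


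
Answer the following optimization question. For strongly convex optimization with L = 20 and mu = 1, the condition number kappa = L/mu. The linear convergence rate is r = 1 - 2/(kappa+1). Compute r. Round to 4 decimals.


Step 1: Compute the condition number.
kappa = L/mu = 20/1 = 20.0
Step 2: Compute the convergence rate.
r = 1 - 2/(kappa + 1) = 1 - 2*mu/(L + mu) = (L - mu)/(L + mu) = 19/21 = 0.9048


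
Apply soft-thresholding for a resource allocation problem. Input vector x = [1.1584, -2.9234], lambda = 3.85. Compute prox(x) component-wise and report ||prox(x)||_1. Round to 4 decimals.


Soft-thresholding with lambda = 3.85:
prox(1.1584) = sign(1.1584)*max(|1.1584| - 3.85, 0) = 0.0
prox(-2.9234) = sign(-2.9234)*max(|-2.9234| - 3.85, 0) = 0.0
prox(x) = [0.0, 0.0]
||prox(x)||_1 = 0.0 + 0.0 = 0.0


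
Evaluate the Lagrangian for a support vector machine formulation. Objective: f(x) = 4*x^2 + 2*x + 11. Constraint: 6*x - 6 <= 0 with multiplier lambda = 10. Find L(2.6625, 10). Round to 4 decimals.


Step 1: Evaluate f(x).
f(2.6625) = 4*2.6625^2 + 2*2.6625 + 11 = 44.6806
Step 2: Evaluate g(x).
g(2.6625) = 6*2.6625 - 6 = 9.975
Step 3: Compute Lagrangian.
L = 44.6806 + 10*9.975 = 144.4306


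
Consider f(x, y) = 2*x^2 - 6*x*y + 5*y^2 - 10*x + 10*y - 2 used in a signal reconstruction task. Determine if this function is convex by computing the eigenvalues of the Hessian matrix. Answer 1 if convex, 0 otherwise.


The Hessian of f(x,y) = 2*x^2 - 6*x*y + 5*y^2 - 10*x + 10*y - 2 is:
H = [[4, -6], [-6, 10]]
Trace = 4 + 10 = 14
Determinant = 4*10 - (-6)^2 = 4
Discriminant = (14)^2 - 4*4 = 180.0
Eigenvalues: lambda_1 = 0.2918, lambda_2 = 13.7082
The function is convex.

1


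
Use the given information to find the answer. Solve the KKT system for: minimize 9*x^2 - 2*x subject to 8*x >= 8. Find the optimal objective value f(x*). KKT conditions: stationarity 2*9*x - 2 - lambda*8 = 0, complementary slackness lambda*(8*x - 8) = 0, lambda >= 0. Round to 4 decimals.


Step 1: Try lambda = 0 (constraint inactive).
x_unc = 2/(2*9) = 0.1111
Check: 8*0.1111 = 0.8888 < 8 -- violated!
Step 2: Constraint must be active: 8*x = 8
x* = 8/8 = 1.0
lambda = (2*9*1.0 - 2)/8 = 2.0
Step 3: Compute optimal value.
f(x*) = 9*1.0^2 - 2*1.0 = 7.0


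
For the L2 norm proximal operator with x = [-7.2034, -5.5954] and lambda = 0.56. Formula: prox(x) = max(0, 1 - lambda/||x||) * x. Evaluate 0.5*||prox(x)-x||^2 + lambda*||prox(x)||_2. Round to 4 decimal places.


Step 1: Compute ||x||.
||x|| = 9.1213
Step 2: Compute scaling factor.
scale = max(0, 1 - 0.56/9.1213) = 0.9386
Step 3: prox(x) = [-6.7611, -5.2519]
||prox(x)|| = 8.5613
Step 4: Proximal objective.
0.5*||prox-x||^2 = 0.1568
lambda*||prox|| = 4.7943
Total = 4.9511


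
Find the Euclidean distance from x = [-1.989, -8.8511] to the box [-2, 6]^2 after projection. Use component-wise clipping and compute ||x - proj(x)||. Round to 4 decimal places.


Project each component onto [-2, 6].
clip(-1.989) = -1.989, clip(-8.8511) = -2.0
Projection = [-1.989, -2.0]
Squared diffs: [0.0, 46.9376]
Distance = sqrt(46.9376) = 6.8511


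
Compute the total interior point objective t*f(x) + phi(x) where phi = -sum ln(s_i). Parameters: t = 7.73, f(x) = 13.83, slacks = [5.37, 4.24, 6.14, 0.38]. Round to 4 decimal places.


Step 1: Compute log-barrier.
ln values: [1.6808, 1.4446, 1.8148, -0.9676]
phi = -(1.6808 + 1.4446 + 1.8148 - 0.9676) = -3.9726
Step 2: Compute augmented objective.
t*f(x) = 7.73*13.83 = 106.9059
Total = 106.9059 - 3.9726 = 102.9333


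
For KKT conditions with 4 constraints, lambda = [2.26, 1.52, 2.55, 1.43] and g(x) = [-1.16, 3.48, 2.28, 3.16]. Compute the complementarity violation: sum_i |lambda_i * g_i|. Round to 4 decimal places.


KKT complementary slackness check:
lambda_1 * g_1 = 2.26 * -1.16 = -2.6216
lambda_2 * g_2 = 1.52 * 3.48 = 5.2896
lambda_3 * g_3 = 2.55 * 2.28 = 5.814
lambda_4 * g_4 = 1.43 * 3.16 = 4.5188
Total violation = 2.6216 + 5.2896 + 5.814 + 4.5188 = 18.244


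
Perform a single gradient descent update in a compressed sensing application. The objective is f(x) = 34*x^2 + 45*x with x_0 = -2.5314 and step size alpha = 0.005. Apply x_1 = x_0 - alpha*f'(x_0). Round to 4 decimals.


We compute the gradient at x_0 and apply the update.
f'(x) = 68*x + 45
f'(-2.5314) = 68*-2.5314 + 45 = -127.1352
x_1 = -2.5314 - 0.005*-127.1352 = -1.8957


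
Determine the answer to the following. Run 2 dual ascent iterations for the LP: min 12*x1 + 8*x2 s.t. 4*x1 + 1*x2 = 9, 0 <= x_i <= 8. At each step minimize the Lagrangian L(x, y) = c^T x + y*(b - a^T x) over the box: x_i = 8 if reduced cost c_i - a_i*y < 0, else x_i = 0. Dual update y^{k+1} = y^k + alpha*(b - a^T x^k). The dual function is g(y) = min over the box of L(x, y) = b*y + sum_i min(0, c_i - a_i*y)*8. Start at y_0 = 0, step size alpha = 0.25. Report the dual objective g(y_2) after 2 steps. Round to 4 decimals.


Dual ascent for LP: min 12*x1 + 8*x2, 4*x1 + 1*x2 = 9, 0 <= x_i <= 8
Step 1: y^k = 0.0, reduced costs: (12.0, 8.0)
  x^k = (0.0, 0.0), subgradient = b - a^T x = 9.0
  y^{k+1} = 0.0 + 0.25*9.0 = 2.25
Step 2: y^k = 2.25, reduced costs: (3.0, 5.75)
  x^k = (0.0, 0.0), subgradient = b - a^T x = 9.0
  y^{k+1} = 2.25 + 0.25*9.0 = 4.5
Dual objective at y_2 = 4.5: reduced costs (-6.0, 3.5), box minimizer x = (8.0, 0.0)
g(y_2) = b*y + (c1 - a1*y)*x1 + (c2 - a2*y)*x2 = 9*4.5 + (-6.0)*8.0 + 3.5*0.0 = 40.5 - 48.0 + 0.0 = -7.5


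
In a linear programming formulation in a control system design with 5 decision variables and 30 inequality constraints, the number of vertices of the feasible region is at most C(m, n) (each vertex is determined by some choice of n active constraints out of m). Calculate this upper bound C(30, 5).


Each vertex corresponds to some choice of n active constraints out of m, so the number of vertices is at most C(m, n) = m! / (n!(m-n)!).
m = 30, n = 5
Numerator: 30 * 29 * 28 * 27 * 26
Denominator: 5! = 120
C(30, 5) = 142506


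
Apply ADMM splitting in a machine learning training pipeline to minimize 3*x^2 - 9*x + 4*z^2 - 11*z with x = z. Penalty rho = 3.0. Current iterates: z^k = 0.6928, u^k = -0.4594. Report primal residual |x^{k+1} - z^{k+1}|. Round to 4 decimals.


ADMM iteration with rho = 3.0, z^k = 0.6928, u^k = -0.4594
Step 1: x-update.
Minimize 3*x^2 - 9*x + (3.0/2)*(x - 0.6928 - 0.4594)^2
FOC: (2*3 + 3.0)*x = 9 + 3.0*(0.6928 + 0.4594)
x^{k+1} = 1.3841
Step 2: z-update.
Minimize 4*z^2 - 11*z + (3.0/2)*(1.3841 - z - 0.4594)^2
FOC: (2*4 + 3.0)*z = 11 + 3.0*(1.3841 - 0.4594)
z^{k+1} = 1.2522
Step 3: u-update.
u^{k+1} = -0.4594 + 1.3841 - 1.2522 = -0.3275
Step 4: Primal residual = |1.3841 - 1.2522| = 0.1319


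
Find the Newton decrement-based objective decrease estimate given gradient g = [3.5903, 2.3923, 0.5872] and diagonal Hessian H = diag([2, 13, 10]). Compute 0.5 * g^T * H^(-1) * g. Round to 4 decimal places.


Step 1: H is diagonal, so H^(-1) * g = [1.7952, 0.184, 0.0587].
Step 2: g^T H^(-1) g = sum_i g_i^2 / H_ii
  = (3.5903)^2/2 + (2.3923)^2/13 + (0.5872)^2/10
  = 6.4451 + 0.4402 + 0.0345 = 6.9198
Step 3: Objective decrease = 0.5 * g^T H^(-1) g = 3.4599


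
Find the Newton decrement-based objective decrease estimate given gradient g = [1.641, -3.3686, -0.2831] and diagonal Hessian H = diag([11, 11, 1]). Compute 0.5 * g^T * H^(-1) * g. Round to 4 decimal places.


Step 1: H is diagonal, so H^(-1) * g = [0.1492, -0.3062, -0.2831].
Step 2: g^T H^(-1) g = sum_i g_i^2 / H_ii
  = (1.641)^2/11 + (-3.3686)^2/11 + (-0.2831)^2/1
  = 0.2448 + 1.0316 + 0.0801 = 1.3565
Step 3: Objective decrease = 0.5 * g^T H^(-1) g = 0.6783


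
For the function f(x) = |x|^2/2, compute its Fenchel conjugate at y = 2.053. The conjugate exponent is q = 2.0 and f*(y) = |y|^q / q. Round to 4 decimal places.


The conjugate exponent q satisfies 1/p + 1/q = 1.
p = 2, so q = 2/(2 - 1) = 2.0
|y|^q = 2.053^2.0 = 4.2148
f*(2.053) = 4.2148 / 2.0 = 2.1074


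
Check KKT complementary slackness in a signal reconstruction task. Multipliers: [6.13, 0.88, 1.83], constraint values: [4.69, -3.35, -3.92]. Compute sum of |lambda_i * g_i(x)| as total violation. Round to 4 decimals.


KKT complementary slackness check:
lambda_1 * g_1 = 6.13 * 4.69 = 28.7497
lambda_2 * g_2 = 0.88 * -3.35 = -2.948
lambda_3 * g_3 = 1.83 * -3.92 = -7.1736
Total violation = 28.7497 + 2.948 + 7.1736 = 38.8713


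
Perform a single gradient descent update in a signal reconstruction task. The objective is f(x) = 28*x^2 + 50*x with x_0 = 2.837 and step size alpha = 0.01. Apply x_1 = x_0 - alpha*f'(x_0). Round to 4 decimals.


We compute the gradient at x_0 and apply the update.
f'(x) = 56*x + 50
f'(2.837) = 56*2.837 + 50 = 208.872
x_1 = 2.837 - 0.01*208.872 = 0.7483


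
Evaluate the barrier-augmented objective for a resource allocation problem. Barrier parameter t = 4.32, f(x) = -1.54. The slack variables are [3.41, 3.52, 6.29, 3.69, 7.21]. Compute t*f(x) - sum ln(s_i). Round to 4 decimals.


Step 1: Compute log-barrier.
ln values: [1.2267, 1.2585, 1.839, 1.3056, 1.9755]
phi = -(1.2267 + 1.2585 + 1.839 + 1.3056 + 1.9755) = -7.6052
Step 2: Compute augmented objective.
t*f(x) = 4.32*-1.54 = -6.6528
Total = -6.6528 - 7.6052 = -14.258


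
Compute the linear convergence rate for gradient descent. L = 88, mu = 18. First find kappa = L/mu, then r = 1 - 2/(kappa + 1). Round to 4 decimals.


Step 1: Compute the condition number.
kappa = L/mu = 88/18 = 4.8889
Step 2: Compute the convergence rate.
r = 1 - 2/(kappa + 1) = 1 - 2*mu/(L + mu) = (L - mu)/(L + mu) = 70/106 = 0.6604


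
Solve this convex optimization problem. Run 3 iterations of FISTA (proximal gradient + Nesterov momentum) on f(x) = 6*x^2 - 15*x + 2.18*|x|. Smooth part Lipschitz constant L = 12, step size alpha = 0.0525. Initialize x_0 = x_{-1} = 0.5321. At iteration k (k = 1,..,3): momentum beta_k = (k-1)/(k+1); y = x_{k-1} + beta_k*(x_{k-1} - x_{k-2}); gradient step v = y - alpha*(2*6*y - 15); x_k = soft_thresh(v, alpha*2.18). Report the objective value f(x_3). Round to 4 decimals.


FISTA on f(x) = 6*x^2 - 15*x + 2.18*|x|
L = 12, alpha = 0.0525
Iteration 1: beta = 0.0, y = 0.5321 + 0.0*(0.5321 - 0.5321) = 0.5321
  grad(y) = -8.6148, v = y - alpha*grad = 0.9844
  prox(v) = soft_thresh(0.9844, 0.1145) = 0.8699
Iteration 2: beta = 0.3333, y = 0.8699 + 0.3333*(0.8699 - 0.5321) = 0.9825
  grad(y) = -3.2096, v = y - alpha*grad = 1.151
  prox(v) = soft_thresh(1.151, 0.1145) = 1.0366
Iteration 3: beta = 0.5, y = 1.0366 + 0.5*(1.0366 - 0.8699) = 1.1199
  grad(y) = -1.561, v = y - alpha*grad = 1.2019
  prox(v) = soft_thresh(1.2019, 0.1145) = 1.0874
f(x_3) = 6*1.0874^2 - 15*1.0874 + 2.18*|1.0874| = -6.8458


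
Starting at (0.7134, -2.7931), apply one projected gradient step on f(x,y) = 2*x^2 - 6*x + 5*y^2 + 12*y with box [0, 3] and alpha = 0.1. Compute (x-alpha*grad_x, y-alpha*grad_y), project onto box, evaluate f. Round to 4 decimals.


Step 1: Compute gradient at (0.7134, -2.7931).
grad_x = 2*2*0.7134 - 6 = -3.1464
grad_y = 2*5*-2.7931 + 12 = -15.931
Step 2: Gradient step.
x_raw = 0.7134 - 0.1*-3.1464 = 1.028
y_raw = -2.7931 - 0.1*-15.931 = -1.2
Step 3: Project onto [0, 3].
x_proj = clip(1.028) = 1.028
y_proj = clip(-1.2) = 0.0
Step 4: Evaluate f.
f(1.028, 0.0) = -4.0545


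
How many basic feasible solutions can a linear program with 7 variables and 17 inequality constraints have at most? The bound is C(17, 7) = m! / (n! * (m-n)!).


Each vertex corresponds to some choice of n active constraints out of m, so the number of vertices is at most C(m, n) = m! / (n!(m-n)!).
m = 17, n = 7
Numerator: 17 * 16 * 15 * 14 * 13 * 12 * 11
Denominator: 7! = 5040
C(17, 7) = 19448


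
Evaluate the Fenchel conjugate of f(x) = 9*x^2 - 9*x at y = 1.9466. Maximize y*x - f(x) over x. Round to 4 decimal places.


f*(y) = sup_x {y*x - a*x^2 - b*x} = sup_x {(y-b)*x - a*x^2}
FOC: (y - b) - 2a*x = 0 => x* = (y - b)/(2a)
x* = (1.9466 + 9)/(2*9) = 0.6081
f*(1.9466) = (y-b)^2/(4a) = (1.9466 + 9)^2/(4*9)
= 119.8281/36 = 3.3286


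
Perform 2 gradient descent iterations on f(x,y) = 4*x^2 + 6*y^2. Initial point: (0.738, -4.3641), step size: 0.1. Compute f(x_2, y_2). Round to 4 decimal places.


Gradient descent on f(x,y) = 4*x^2 + 6*y^2.
Starting point: (0.738, -4.3641), alpha = 0.1
Step 1: grad_x = 2*4*0.738 = 5.904, grad_y = 2*6*-4.3641 = -52.3692
  x_1 = 0.738 - 0.1*5.904 = 0.1476
  y_1 = -4.3641 - 0.1*-52.3692 = 0.8728
Step 2: grad_x = 2*4*0.1476 = 1.1808, grad_y = 2*6*0.8728 = 10.4738
  x_2 = 0.1476 - 0.1*1.1808 = 0.0295
  y_2 = 0.8728 - 0.1*10.4738 = -0.1746
f(0.0295, -0.1746) = 4*0.0295^2 + 6*(-0.1746)^2 = 0.1863


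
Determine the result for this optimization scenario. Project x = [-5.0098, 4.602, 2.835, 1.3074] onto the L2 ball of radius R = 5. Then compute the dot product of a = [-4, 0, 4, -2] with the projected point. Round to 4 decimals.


Step 1: Compute ||x|| (intermediates to 6 decimals).
||x|| = sqrt((-5.0098)^2 + 4.602^2 + 2.835^2 + 1.3074^2) = 7.484853
Step 2: Project.
Since ||x|| > R, scale = R/||x|| = 5/7.484853 = 0.668016, proj(x) = scale * x
proj(x) = [-3.346627, 3.07421, 1.893825, 0.873364]
Step 3: Dot product.
a^T * proj(x) = -4*(-3.346627) + 0*3.07421 + 4*1.893825 - 2*0.873364 = 19.2151


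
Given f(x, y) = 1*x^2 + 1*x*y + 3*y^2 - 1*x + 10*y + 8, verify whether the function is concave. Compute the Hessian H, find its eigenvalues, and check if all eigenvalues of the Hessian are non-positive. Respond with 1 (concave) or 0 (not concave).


The Hessian of f(x,y) = 1*x^2 + 1*x*y + 3*y^2 - 1*x + 10*y + 8 is:
H = [[2, 1], [1, 6]]
Trace = 2 + 6 = 8
Determinant = 2*6 - (1)^2 = 11
Discriminant = (8)^2 - 4*11 = 20.0
Eigenvalues: lambda_1 = 1.7639, lambda_2 = 6.2361
The function is not concave.

0


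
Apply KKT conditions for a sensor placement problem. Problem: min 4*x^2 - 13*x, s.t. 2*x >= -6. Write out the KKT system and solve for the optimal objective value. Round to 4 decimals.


Step 1: Try lambda = 0 (constraint inactive).
Stationarity: 2*4*x - 13 = 0
x* = 13/(2*4) = 1.625
Check constraint: 2*1.625 = 3.25 >= -6 -- satisfied.
Step 2: Compute optimal value.
f(x*) = 4*1.625^2 - 13*1.625 = -10.5625


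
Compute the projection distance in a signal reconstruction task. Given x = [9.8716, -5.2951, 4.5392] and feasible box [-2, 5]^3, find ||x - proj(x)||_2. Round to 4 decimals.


Project each component onto [-2, 5].
clip(9.8716) = 5.0, clip(-5.2951) = -2.0, clip(4.5392) = 4.5392
Projection = [5.0, -2.0, 4.5392]
Squared diffs: [23.7325, 10.8577, 0.0]
Distance = sqrt(34.5902) = 5.8813


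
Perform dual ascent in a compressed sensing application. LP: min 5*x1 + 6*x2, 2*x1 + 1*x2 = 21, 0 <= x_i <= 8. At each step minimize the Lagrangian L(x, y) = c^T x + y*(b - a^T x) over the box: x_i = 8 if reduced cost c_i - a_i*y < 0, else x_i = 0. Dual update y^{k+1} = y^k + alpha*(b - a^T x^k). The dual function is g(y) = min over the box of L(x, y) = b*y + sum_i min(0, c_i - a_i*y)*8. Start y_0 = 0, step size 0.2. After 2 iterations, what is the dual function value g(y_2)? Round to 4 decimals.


Dual ascent for LP: min 5*x1 + 6*x2, 2*x1 + 1*x2 = 21, 0 <= x_i <= 8
Step 1: y^k = 0.0, reduced costs: (5.0, 6.0)
  x^k = (0.0, 0.0), subgradient = b - a^T x = 21.0
  y^{k+1} = 0.0 + 0.2*21.0 = 4.2
Step 2: y^k = 4.2, reduced costs: (-3.4, 1.8)
  x^k = (8.0, 0.0), subgradient = b - a^T x = 5.0
  y^{k+1} = 4.2 + 0.2*5.0 = 5.2
Dual objective at y_2 = 5.2: reduced costs (-5.4, 0.8), box minimizer x = (8.0, 0.0)
g(y_2) = b*y + (c1 - a1*y)*x1 + (c2 - a2*y)*x2 = 21*5.2 + (-5.4)*8.0 + 0.8*0.0 = 109.2 - 43.2 + 0.0 = 66.0


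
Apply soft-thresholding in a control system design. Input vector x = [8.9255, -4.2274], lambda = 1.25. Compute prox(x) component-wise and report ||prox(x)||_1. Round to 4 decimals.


Soft-thresholding with lambda = 1.25:
prox(8.9255) = sign(8.9255)*max(|8.9255| - 1.25, 0) = 7.6755
prox(-4.2274) = sign(-4.2274)*max(|-4.2274| - 1.25, 0) = -2.9774
prox(x) = [7.6755, -2.9774]
||prox(x)||_1 = 7.6755 + 2.9774 = 10.6529


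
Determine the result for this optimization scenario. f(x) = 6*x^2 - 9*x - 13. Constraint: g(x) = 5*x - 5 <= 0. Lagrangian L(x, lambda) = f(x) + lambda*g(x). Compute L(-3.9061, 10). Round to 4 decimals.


Step 1: Evaluate f(x).
f(-3.9061) = 6*(-3.9061)^2 - 9*(-3.9061) - 13 = 113.7006
Step 2: Evaluate g(x).
g(-3.9061) = 5*-3.9061 - 5 = -24.5305
Step 3: Compute Lagrangian.
L = 113.7006 + 10*-24.5305 = -131.6044


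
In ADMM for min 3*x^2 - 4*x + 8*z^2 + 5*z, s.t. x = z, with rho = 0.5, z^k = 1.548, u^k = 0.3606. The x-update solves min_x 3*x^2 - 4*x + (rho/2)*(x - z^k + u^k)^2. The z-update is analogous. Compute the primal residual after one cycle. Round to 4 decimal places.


ADMM iteration with rho = 0.5, z^k = 1.548, u^k = 0.3606
Step 1: x-update.
Minimize 3*x^2 - 4*x + (0.5/2)*(x - 1.548 + 0.3606)^2
FOC: (2*3 + 0.5)*x = 4 + 0.5*(1.548 - 0.3606)
x^{k+1} = 0.7067
Step 2: z-update.
Minimize 8*z^2 + 5*z + (0.5/2)*(0.7067 - z + 0.3606)^2
FOC: (2*8 + 0.5)*z = -5 + 0.5*(0.7067 + 0.3606)
z^{k+1} = -0.2707
Step 3: u-update.
u^{k+1} = 0.3606 + 0.7067 + 0.2707 = 1.338
Step 4: Primal residual = |0.7067 + 0.2707| = 0.9774


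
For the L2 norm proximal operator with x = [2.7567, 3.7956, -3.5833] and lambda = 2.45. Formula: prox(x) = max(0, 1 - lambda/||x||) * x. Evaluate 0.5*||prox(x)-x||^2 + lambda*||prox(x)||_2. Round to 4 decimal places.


Step 1: Compute ||x||.
||x|| = 5.9031
Step 2: Compute scaling factor.
scale = max(0, 1 - 2.45/5.9031) = 0.585
Step 3: prox(x) = [1.6126, 2.2203, -2.0961]
||prox(x)|| = 3.4531
Step 4: Proximal objective.
0.5*||prox-x||^2 = 3.0013
lambda*||prox|| = 8.4601
Total = 11.4612


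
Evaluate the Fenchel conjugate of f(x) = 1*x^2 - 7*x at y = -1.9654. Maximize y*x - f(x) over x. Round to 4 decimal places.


f*(y) = sup_x {y*x - a*x^2 - b*x} = sup_x {(y-b)*x - a*x^2}
FOC: (y - b) - 2a*x = 0 => x* = (y - b)/(2a)
x* = (-1.9654 + 7)/(2*1) = 2.5173
f*(-1.9654) = (y-b)^2/(4a) = (-1.9654 + 7)^2/(4*1)
= 25.3472/4 = 6.3368


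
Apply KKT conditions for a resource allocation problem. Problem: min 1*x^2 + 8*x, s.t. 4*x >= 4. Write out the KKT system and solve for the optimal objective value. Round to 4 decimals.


Step 1: Try lambda = 0 (constraint inactive).
x_unc = -8/(2*1) = -4.0
Check: 4*-4.0 = -16.0 < 4 -- violated!
Step 2: Constraint must be active: 4*x = 4
x* = 4/4 = 1.0
lambda = (2*1*1.0 + 8)/4 = 2.5
Step 3: Compute optimal value.
f(x*) = 1*1.0^2 + 8*1.0 = 9.0


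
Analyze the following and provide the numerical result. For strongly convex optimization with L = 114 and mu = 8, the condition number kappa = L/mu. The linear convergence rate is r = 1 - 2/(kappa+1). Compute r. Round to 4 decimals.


Step 1: Compute the condition number.
kappa = L/mu = 114/8 = 14.25
Step 2: Compute the convergence rate.
r = 1 - 2/(kappa + 1) = 1 - 2*mu/(L + mu) = (L - mu)/(L + mu) = 106/122 = 0.8689


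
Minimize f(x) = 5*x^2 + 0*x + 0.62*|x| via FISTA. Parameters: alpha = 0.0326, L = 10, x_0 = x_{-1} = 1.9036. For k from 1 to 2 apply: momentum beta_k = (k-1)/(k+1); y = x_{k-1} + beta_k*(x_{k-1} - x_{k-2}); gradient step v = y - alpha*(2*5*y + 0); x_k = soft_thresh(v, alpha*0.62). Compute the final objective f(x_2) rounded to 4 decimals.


FISTA on f(x) = 5*x^2 + 0*x + 0.62*|x|
L = 10, alpha = 0.0326
Iteration 1: beta = 0.0, y = 1.9036 + 0.0*(1.9036 - 1.9036) = 1.9036
  grad(y) = 19.036, v = y - alpha*grad = 1.283
  prox(v) = soft_thresh(1.283, 0.0202) = 1.2628
Iteration 2: beta = 0.3333, y = 1.2628 + 0.3333*(1.2628 - 1.9036) = 1.0492
  grad(y) = 10.4922, v = y - alpha*grad = 0.7072
  prox(v) = soft_thresh(0.7072, 0.0202) = 0.687
f(x_2) = 5*0.687^2 + 0*0.687 + 0.62*|0.687| = 2.7855


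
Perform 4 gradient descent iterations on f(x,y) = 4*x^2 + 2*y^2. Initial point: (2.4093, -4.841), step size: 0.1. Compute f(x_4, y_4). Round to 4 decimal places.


Gradient descent on f(x,y) = 4*x^2 + 2*y^2.
Starting point: (2.4093, -4.841), alpha = 0.1
Step 1: grad_x = 2*4*2.4093 = 19.2744, grad_y = 2*2*-4.841 = -19.364
  x_1 = 2.4093 - 0.1*19.2744 = 0.4819
  y_1 = -4.841 - 0.1*-19.364 = -2.9046
Step 2: grad_x = 2*4*0.4819 = 3.8549, grad_y = 2*2*-2.9046 = -11.6184
  x_2 = 0.4819 - 0.1*3.8549 = 0.0964
  y_2 = -2.9046 - 0.1*-11.6184 = -1.7428
Step 3: grad_x = 2*4*0.0964 = 0.771, grad_y = 2*2*-1.7428 = -6.971
  x_3 = 0.0964 - 0.1*0.771 = 0.0193
  y_3 = -1.7428 - 0.1*-6.971 = -1.0457
Step 4: grad_x = 2*4*0.0193 = 0.1542, grad_y = 2*2*-1.0457 = -4.1826
  x_4 = 0.0193 - 0.1*0.1542 = 0.0039
  y_4 = -1.0457 - 0.1*-4.1826 = -0.6274
f(0.0039, -0.6274) = 4*0.0039^2 + 2*(-0.6274)^2 = 0.7873


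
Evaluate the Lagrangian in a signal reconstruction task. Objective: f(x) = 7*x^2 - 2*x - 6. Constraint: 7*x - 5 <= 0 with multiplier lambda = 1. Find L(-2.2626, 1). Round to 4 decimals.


Step 1: Evaluate f(x).
f(-2.2626) = 7*(-2.2626)^2 - 2*(-2.2626) - 6 = 34.3607
Step 2: Evaluate g(x).
g(-2.2626) = 7*-2.2626 - 5 = -20.8382
Step 3: Compute Lagrangian.
L = 34.3607 + 1*-20.8382 = 13.5225


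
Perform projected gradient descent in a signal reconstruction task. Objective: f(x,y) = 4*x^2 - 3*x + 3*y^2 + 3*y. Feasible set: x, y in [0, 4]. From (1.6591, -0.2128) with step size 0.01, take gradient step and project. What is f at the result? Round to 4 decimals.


Step 1: Compute gradient at (1.6591, -0.2128).
grad_x = 2*4*1.6591 - 3 = 10.2728
grad_y = 2*3*-0.2128 + 3 = 1.7232
Step 2: Gradient step.
x_raw = 1.6591 - 0.01*10.2728 = 1.5564
y_raw = -0.2128 - 0.01*1.7232 = -0.23
Step 3: Project onto [0, 4].
x_proj = clip(1.5564) = 1.5564
y_proj = clip(-0.23) = 0.0
Step 4: Evaluate f.
f(1.5564, 0.0) = 5.0201


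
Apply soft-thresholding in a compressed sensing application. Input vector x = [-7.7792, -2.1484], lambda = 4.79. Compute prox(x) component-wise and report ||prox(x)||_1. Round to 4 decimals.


Soft-thresholding with lambda = 4.79:
prox(-7.7792) = sign(-7.7792)*max(|-7.7792| - 4.79, 0) = -2.9892
prox(-2.1484) = sign(-2.1484)*max(|-2.1484| - 4.79, 0) = 0.0
prox(x) = [-2.9892, 0.0]
||prox(x)||_1 = 2.9892 + 0.0 = 2.9892


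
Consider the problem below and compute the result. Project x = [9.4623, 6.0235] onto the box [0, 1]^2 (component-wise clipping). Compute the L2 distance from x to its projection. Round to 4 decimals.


Project each component onto [0, 1].
clip(9.4623) = 1.0, clip(6.0235) = 1.0
Projection = [1.0, 1.0]
Squared diffs: [71.6105, 25.2356]
Distance = sqrt(96.8461) = 9.841
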